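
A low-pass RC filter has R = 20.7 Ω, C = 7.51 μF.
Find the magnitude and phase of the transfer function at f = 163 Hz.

Step 1 — Angular frequency: ω = 2π·163 = 1024 rad/s.
Step 2 — Transfer function: H(jω) = 1/(1 + jωRC).
Step 3 — Denominator: 1 + jωRC = 1 + j·1024·20.7·7.51e-06 = 1 + j0.1592.
Step 4 — H = 0.9753 - j0.1553.
Step 5 — Magnitude: |H| = 0.9876 (-0.1 dB); phase: φ = -9.0°.

|H| = 0.9876 (-0.1 dB), φ = -9.0°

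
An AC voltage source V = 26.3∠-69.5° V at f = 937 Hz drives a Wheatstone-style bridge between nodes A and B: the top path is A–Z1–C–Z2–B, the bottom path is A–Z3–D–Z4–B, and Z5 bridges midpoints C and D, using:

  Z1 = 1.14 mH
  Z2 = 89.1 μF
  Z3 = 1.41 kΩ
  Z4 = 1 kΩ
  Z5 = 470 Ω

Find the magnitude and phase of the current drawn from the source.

Step 1 — Angular frequency: ω = 2π·f = 2π·937 = 5887 rad/s.
Step 2 — Component impedances:
  Z1: Z = jωL = j·5887·0.00114 = 0 + j6.712 Ω
  Z2: Z = 1/(jωC) = -j/(ω·C) = 0 - j1.906 Ω
  Z3: Z = R = 1410 Ω
  Z4: Z = R = 1000 Ω
  Z5: Z = R = 470 Ω
Step 3 — Bridge requires nodal analysis (the Z5 bridge couples midpoints C and D, so the two paths cannot be reduced to a simple series/parallel combination). Setting node B to ground and injecting 1 A at node A, the 3-node admittance system at A, C, D solves to V_A = Z_AB = 0.024 + j4.805 Ω = 4.805∠89.7° Ω.
Step 4 — Source phasor: V = 26.3∠-69.5° V = 9.21 - j24.63 V.
Step 5 — Ohm's law: I = V / Z_total = (9.21 - j24.63) / (0.024 + j4.805) = -5.117 - j1.942 A.
Step 6 — Convert to polar: |I| = 5.473 A, ∠I = -159.2°.

I = 5.473∠-159.2° A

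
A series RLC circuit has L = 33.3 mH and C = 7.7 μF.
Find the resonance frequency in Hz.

Step 1 — Resonance condition Im(Z)=0 gives ω₀ = 1/√(LC).
Step 2 — ω₀ = 1/√(0.0333·7.7e-06) = 1975 rad/s.
Step 3 — f₀ = ω₀/(2π) = 314.3 Hz.

f₀ = 314.3 Hz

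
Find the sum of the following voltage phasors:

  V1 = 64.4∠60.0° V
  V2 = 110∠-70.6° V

Step 1 — Convert each phasor to rectangular form:
  V1 = 64.4·(cos(60.0°) + j·sin(60.0°)) = 32.2 + j55.77 V
  V2 = 110·(cos(-70.6°) + j·sin(-70.6°)) = 36.54 - j103.8 V
Step 2 — Sum components: V_total = 68.74 - j47.98 V.
Step 3 — Convert to polar: |V_total| = 83.83 V, ∠V_total = -34.9°.

V_total = 83.83∠-34.9° V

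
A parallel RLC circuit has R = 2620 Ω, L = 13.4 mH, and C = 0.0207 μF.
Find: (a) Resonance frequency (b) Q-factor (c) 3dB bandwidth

Step 1 — Resonance: ω₀ = 1/√(LC) = 1/√(0.0134·2.07e-08) = 6.004e+04 rad/s.
Step 2 — f₀ = ω₀/(2π) = 9556 Hz.
Step 3 — Parallel Q: Q = R/(ω₀L) = 2620/(6.004e+04·0.0134) = 3.256.
Step 4 — Bandwidth: Δω = ω₀/Q = 1.844e+04 rad/s; BW = Δω/(2π) = 2935 Hz.

(a) f₀ = 9556 Hz  (b) Q = 3.256  (c) BW = 2935 Hz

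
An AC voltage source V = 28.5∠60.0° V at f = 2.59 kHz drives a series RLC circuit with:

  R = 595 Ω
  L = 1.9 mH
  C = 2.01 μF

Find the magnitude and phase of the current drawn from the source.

Step 1 — Angular frequency: ω = 2π·f = 2π·2590 = 1.627e+04 rad/s.
Step 2 — Component impedances:
  R: Z = R = 595 Ω
  L: Z = jωL = j·1.627e+04·0.0019 = 0 + j30.92 Ω
  C: Z = 1/(jωC) = -j/(ω·C) = 0 - j30.57 Ω
Step 3 — Series combination: Z_total = R + L + C = 595 + j0.3475 Ω = 595∠0.0° Ω.
Step 4 — Source phasor: V = 28.5∠60.0° V = 14.25 + j24.68 V.
Step 5 — Ohm's law: I = V / Z_total = (14.25 + j24.68) / (595 + j0.3475) = 0.02397 + j0.04147 A.
Step 6 — Convert to polar: |I| = 0.0479 A, ∠I = 60.0°.

I = 0.0479∠60.0° A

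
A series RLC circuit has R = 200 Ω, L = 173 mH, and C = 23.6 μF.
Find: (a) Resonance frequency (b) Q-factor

Step 1 — Resonance condition Im(Z)=0 gives ω₀ = 1/√(LC).
Step 2 — ω₀ = 1/√(0.173·2.36e-05) = 494.9 rad/s.
Step 3 — f₀ = ω₀/(2π) = 78.77 Hz.
Step 4 — Series Q: Q = ω₀L/R = 494.9·0.173/200 = 0.4281.

(a) f₀ = 78.77 Hz  (b) Q = 0.4281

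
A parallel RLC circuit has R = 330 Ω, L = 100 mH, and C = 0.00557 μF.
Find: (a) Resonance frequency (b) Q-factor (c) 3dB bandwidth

Step 1 — Resonance: ω₀ = 1/√(LC) = 1/√(0.1·5.57e-09) = 4.237e+04 rad/s.
Step 2 — f₀ = ω₀/(2π) = 6744 Hz.
Step 3 — Parallel Q: Q = R/(ω₀L) = 330/(4.237e+04·0.1) = 0.07788.
Step 4 — Bandwidth: Δω = ω₀/Q = 5.44e+05 rad/s; BW = Δω/(2π) = 8.659e+04 Hz.

(a) f₀ = 6744 Hz  (b) Q = 0.07788  (c) BW = 8.659e+04 Hz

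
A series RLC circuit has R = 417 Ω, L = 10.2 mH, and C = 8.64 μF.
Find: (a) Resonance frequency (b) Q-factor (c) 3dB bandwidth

Step 1 — Resonance: ω₀ = 1/√(LC) = 1/√(0.0102·8.64e-06) = 3369 rad/s.
Step 2 — f₀ = ω₀/(2π) = 536.1 Hz.
Step 3 — Series Q: Q = ω₀L/R = 3369·0.0102/417 = 0.0824.
Step 4 — Bandwidth: Δω = ω₀/Q = 4.088e+04 rad/s; BW = Δω/(2π) = 6507 Hz.

(a) f₀ = 536.1 Hz  (b) Q = 0.0824  (c) BW = 6507 Hz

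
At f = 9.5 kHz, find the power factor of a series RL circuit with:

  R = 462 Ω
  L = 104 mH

Step 1 — Angular frequency: ω = 2π·f = 2π·9500 = 5.969e+04 rad/s.
Step 2 — Component impedances:
  R: Z = R = 462 Ω
  L: Z = jωL = j·5.969e+04·0.104 = 0 + j6208 Ω
Step 3 — Series combination: Z_total = R + L = 462 + j6208 Ω = 6225∠85.7° Ω.
Step 4 — Power factor: PF = cos(φ) = Re(Z)/|Z| = 462/6225 = 0.07422.
Step 5 — Type: Im(Z) = 6208 ⇒ lagging (phase φ = 85.7°).

PF = 0.07422 (lagging, φ = 85.7°)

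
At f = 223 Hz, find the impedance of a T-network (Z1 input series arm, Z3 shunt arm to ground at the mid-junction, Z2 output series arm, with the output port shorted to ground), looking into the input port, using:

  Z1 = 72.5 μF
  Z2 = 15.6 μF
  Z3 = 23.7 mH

Step 1 — Angular frequency: ω = 2π·f = 2π·223 = 1401 rad/s.
Step 2 — Component impedances:
  Z1: Z = 1/(jωC) = -j/(ω·C) = 0 - j9.844 Ω
  Z2: Z = 1/(jωC) = -j/(ω·C) = 0 - j45.75 Ω
  Z3: Z = jωL = j·1401·0.0237 = 0 + j33.21 Ω
Step 3 — With the output port shorted to ground, the output series arm Z2 runs from the junction to ground; the shunt arm Z3 also runs from the junction to ground. They appear in parallel: Z3 || Z2 = 0 + j121.1 Ω.
Step 4 — Series with input arm Z1: Z_in = Z1 + (Z3 || Z2) = 0 + j111.3 Ω = 111.3∠90.0° Ω.

Z = 0 + j111.3 Ω = 111.3∠90.0° Ω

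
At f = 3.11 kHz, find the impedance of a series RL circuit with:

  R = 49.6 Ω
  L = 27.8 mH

Step 1 — Angular frequency: ω = 2π·f = 2π·3110 = 1.954e+04 rad/s.
Step 2 — Component impedances:
  R: Z = R = 49.6 Ω
  L: Z = jωL = j·1.954e+04·0.0278 = 0 + j543.2 Ω
Step 3 — Series combination: Z_total = R + L = 49.6 + j543.2 Ω = 545.5∠84.8° Ω.

Z = 49.6 + j543.2 Ω = 545.5∠84.8° Ω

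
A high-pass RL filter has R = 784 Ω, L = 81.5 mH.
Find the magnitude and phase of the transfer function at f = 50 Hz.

Step 1 — Angular frequency: ω = 2π·50 = 314.2 rad/s.
Step 2 — Transfer function: H(jω) = jωL/(R + jωL).
Step 3 — Numerator jωL = j·25.6; denominator R + jωL = 784 + j25.6.
Step 4 — H = 0.001065 + j0.03262.
Step 5 — Magnitude: |H| = 0.03264 (-29.7 dB); phase: φ = 88.1°.

|H| = 0.03264 (-29.7 dB), φ = 88.1°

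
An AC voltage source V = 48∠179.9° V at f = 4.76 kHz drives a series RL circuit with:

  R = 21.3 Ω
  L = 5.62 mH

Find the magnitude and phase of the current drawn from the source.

Step 1 — Angular frequency: ω = 2π·f = 2π·4760 = 2.991e+04 rad/s.
Step 2 — Component impedances:
  R: Z = R = 21.3 Ω
  L: Z = jωL = j·2.991e+04·0.00562 = 0 + j168.1 Ω
Step 3 — Series combination: Z_total = R + L = 21.3 + j168.1 Ω = 169.4∠82.8° Ω.
Step 4 — Source phasor: V = 48∠179.9° V = -48 + j0.08378 V.
Step 5 — Ohm's law: I = V / Z_total = (-48 + j0.08378) / (21.3 + j168.1) = -0.03513 + j0.2811 A.
Step 6 — Convert to polar: |I| = 0.2833 A, ∠I = 97.1°.

I = 0.2833∠97.1° A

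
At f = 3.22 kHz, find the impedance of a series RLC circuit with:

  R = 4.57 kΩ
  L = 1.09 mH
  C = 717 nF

Step 1 — Angular frequency: ω = 2π·f = 2π·3220 = 2.023e+04 rad/s.
Step 2 — Component impedances:
  R: Z = R = 4570 Ω
  L: Z = jωL = j·2.023e+04·0.00109 = 0 + j22.05 Ω
  C: Z = 1/(jωC) = -j/(ω·C) = 0 - j68.94 Ω
Step 3 — Series combination: Z_total = R + L + C = 4570 - j46.88 Ω = 4570∠-0.6° Ω.

Z = 4570 - j46.88 Ω = 4570∠-0.6° Ω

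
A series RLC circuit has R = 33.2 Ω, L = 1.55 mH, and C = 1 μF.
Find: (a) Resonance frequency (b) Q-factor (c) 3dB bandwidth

Step 1 — Resonance: ω₀ = 1/√(LC) = 1/√(0.00155·1e-06) = 2.54e+04 rad/s.
Step 2 — f₀ = ω₀/(2π) = 4043 Hz.
Step 3 — Series Q: Q = ω₀L/R = 2.54e+04·0.00155/33.2 = 1.186.
Step 4 — Bandwidth: Δω = ω₀/Q = 2.142e+04 rad/s; BW = Δω/(2π) = 3409 Hz.

(a) f₀ = 4043 Hz  (b) Q = 1.186  (c) BW = 3409 Hz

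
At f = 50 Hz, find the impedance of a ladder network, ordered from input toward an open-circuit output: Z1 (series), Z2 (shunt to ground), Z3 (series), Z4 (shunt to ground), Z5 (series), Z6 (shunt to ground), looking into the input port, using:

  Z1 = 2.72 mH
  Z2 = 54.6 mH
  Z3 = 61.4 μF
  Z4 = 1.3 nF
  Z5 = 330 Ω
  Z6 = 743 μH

Step 1 — Angular frequency: ω = 2π·f = 2π·50 = 314.2 rad/s.
Step 2 — Component impedances:
  Z1: Z = jωL = j·314.2·0.00272 = 0 + j0.8545 Ω
  Z2: Z = jωL = j·314.2·0.0546 = 0 + j17.15 Ω
  Z3: Z = 1/(jωC) = -j/(ω·C) = 0 - j51.84 Ω
  Z4: Z = 1/(jωC) = -j/(ω·C) = 0 - j2.449e+06 Ω
  Z5: Z = R = 330 Ω
  Z6: Z = jωL = j·314.2·0.000743 = 0 + j0.2334 Ω
Step 3 — Ladder network (open output): work backward from the far end, alternating series and parallel combinations. Z_in = 0.882 + j18.1 Ω = 18.12∠87.2° Ω.

Z = 0.882 + j18.1 Ω = 18.12∠87.2° Ω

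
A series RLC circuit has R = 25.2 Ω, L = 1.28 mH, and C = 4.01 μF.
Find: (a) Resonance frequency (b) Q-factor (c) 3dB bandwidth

Step 1 — Resonance: ω₀ = 1/√(LC) = 1/√(0.00128·4.01e-06) = 1.396e+04 rad/s.
Step 2 — f₀ = ω₀/(2π) = 2221 Hz.
Step 3 — Series Q: Q = ω₀L/R = 1.396e+04·0.00128/25.2 = 0.709.
Step 4 — Bandwidth: Δω = ω₀/Q = 1.969e+04 rad/s; BW = Δω/(2π) = 3133 Hz.

(a) f₀ = 2221 Hz  (b) Q = 0.709  (c) BW = 3133 Hz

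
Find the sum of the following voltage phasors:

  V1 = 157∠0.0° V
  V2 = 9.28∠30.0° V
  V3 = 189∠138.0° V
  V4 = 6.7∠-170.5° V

Step 1 — Convert each phasor to rectangular form:
  V1 = 157·(cos(0.0°) + j·sin(0.0°)) = 157 V
  V2 = 9.28·(cos(30.0°) + j·sin(30.0°)) = 8.037 + j4.64 V
  V3 = 189·(cos(138.0°) + j·sin(138.0°)) = -140.5 + j126.5 V
  V4 = 6.7·(cos(-170.5°) + j·sin(-170.5°)) = -6.608 - j1.106 V
Step 2 — Sum components: V_total = 17.97 + j130 V.
Step 3 — Convert to polar: |V_total| = 131.2 V, ∠V_total = 82.1°.

V_total = 131.2∠82.1° V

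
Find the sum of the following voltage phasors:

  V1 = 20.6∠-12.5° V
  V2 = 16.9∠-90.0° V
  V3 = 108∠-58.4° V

Step 1 — Convert each phasor to rectangular form:
  V1 = 20.6·(cos(-12.5°) + j·sin(-12.5°)) = 20.11 - j4.459 V
  V2 = 16.9·(cos(-90.0°) + j·sin(-90.0°)) = 0 - j16.9 V
  V3 = 108·(cos(-58.4°) + j·sin(-58.4°)) = 56.59 - j91.99 V
Step 2 — Sum components: V_total = 76.7 - j113.3 V.
Step 3 — Convert to polar: |V_total| = 136.9 V, ∠V_total = -55.9°.

V_total = 136.9∠-55.9° V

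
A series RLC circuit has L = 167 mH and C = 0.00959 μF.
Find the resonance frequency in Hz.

Step 1 — Resonance condition Im(Z)=0 gives ω₀ = 1/√(LC).
Step 2 — ω₀ = 1/√(0.167·9.59e-09) = 2.499e+04 rad/s.
Step 3 — f₀ = ω₀/(2π) = 3977 Hz.

f₀ = 3977 Hz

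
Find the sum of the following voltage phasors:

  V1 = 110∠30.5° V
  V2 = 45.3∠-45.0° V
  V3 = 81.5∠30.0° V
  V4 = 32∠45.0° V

Step 1 — Convert each phasor to rectangular form:
  V1 = 110·(cos(30.5°) + j·sin(30.5°)) = 94.78 + j55.83 V
  V2 = 45.3·(cos(-45.0°) + j·sin(-45.0°)) = 32.03 - j32.03 V
  V3 = 81.5·(cos(30.0°) + j·sin(30.0°)) = 70.58 + j40.75 V
  V4 = 32·(cos(45.0°) + j·sin(45.0°)) = 22.63 + j22.63 V
Step 2 — Sum components: V_total = 220 + j87.17 V.
Step 3 — Convert to polar: |V_total| = 236.7 V, ∠V_total = 21.6°.

V_total = 236.7∠21.6° V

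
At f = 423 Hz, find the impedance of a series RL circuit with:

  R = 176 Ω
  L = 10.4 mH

Step 1 — Angular frequency: ω = 2π·f = 2π·423 = 2658 rad/s.
Step 2 — Component impedances:
  R: Z = R = 176 Ω
  L: Z = jωL = j·2658·0.0104 = 0 + j27.64 Ω
Step 3 — Series combination: Z_total = R + L = 176 + j27.64 Ω = 178.2∠8.9° Ω.

Z = 176 + j27.64 Ω = 178.2∠8.9° Ω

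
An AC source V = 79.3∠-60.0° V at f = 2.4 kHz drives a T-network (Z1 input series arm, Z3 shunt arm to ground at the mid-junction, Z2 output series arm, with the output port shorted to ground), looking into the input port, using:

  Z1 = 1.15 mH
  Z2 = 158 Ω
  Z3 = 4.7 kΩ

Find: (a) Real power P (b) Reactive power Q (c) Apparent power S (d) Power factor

Step 1 — Angular frequency: ω = 2π·f = 2π·2400 = 1.508e+04 rad/s.
Step 2 — Component impedances:
  Z1: Z = jωL = j·1.508e+04·0.00115 = 0 + j17.34 Ω
  Z2: Z = R = 158 Ω
  Z3: Z = R = 4700 Ω
Step 3 — With the output port shorted to ground, the output series arm Z2 runs from the junction to ground; the shunt arm Z3 also runs from the junction to ground. They appear in parallel: Z3 || Z2 = 152.9 Ω.
Step 4 — Series with input arm Z1: Z_in = Z1 + (Z3 || Z2) = 152.9 + j17.34 Ω = 153.8∠6.5° Ω.
Step 5 — Source phasor: V = 79.3∠-60.0° V = 39.65 - j68.68 V.
Step 6 — Current: I = V / Z = 0.2058 - j0.4726 A = 0.5155∠-66.5° A.
Step 7 — Complex power: S = V·I* = 40.62 + j4.608 VA.
Step 8 — Real power: P = Re(S) = 40.62 W.
Step 9 — Reactive power: Q = Im(S) = 4.608 VAR.
Step 10 — Apparent power: |S| = 40.88 VA.
Step 11 — Power factor: PF = P/|S| = 0.9936 (lagging).

(a) P = 40.62 W  (b) Q = 4.608 VAR  (c) S = 40.88 VA  (d) PF = 0.9936 (lagging)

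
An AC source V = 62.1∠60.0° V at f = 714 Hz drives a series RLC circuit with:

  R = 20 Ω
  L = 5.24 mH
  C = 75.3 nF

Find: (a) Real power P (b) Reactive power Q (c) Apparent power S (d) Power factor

Step 1 — Angular frequency: ω = 2π·f = 2π·714 = 4486 rad/s.
Step 2 — Component impedances:
  R: Z = R = 20 Ω
  L: Z = jωL = j·4486·0.00524 = 0 + j23.51 Ω
  C: Z = 1/(jωC) = -j/(ω·C) = 0 - j2960 Ω
Step 3 — Series combination: Z_total = R + L + C = 20 - j2937 Ω = 2937∠-89.6° Ω.
Step 4 — Source phasor: V = 62.1∠60.0° V = 31.05 + j53.78 V.
Step 5 — Current: I = V / Z = -0.01824 + j0.0107 A = 0.02115∠149.6° A.
Step 6 — Complex power: S = V·I* = 0.008943 - j1.313 VA.
Step 7 — Real power: P = Re(S) = 0.008943 W.
Step 8 — Reactive power: Q = Im(S) = -1.313 VAR.
Step 9 — Apparent power: |S| = 1.313 VA.
Step 10 — Power factor: PF = P/|S| = 0.00681 (leading).

(a) P = 0.008943 W  (b) Q = -1.313 VAR  (c) S = 1.313 VA  (d) PF = 0.00681 (leading)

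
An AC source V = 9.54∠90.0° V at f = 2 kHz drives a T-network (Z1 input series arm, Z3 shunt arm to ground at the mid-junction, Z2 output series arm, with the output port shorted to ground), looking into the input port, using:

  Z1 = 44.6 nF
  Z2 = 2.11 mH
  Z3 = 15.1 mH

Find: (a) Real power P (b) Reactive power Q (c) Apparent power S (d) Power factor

Step 1 — Angular frequency: ω = 2π·f = 2π·2000 = 1.257e+04 rad/s.
Step 2 — Component impedances:
  Z1: Z = 1/(jωC) = -j/(ω·C) = 0 - j1784 Ω
  Z2: Z = jωL = j·1.257e+04·0.00211 = 0 + j26.52 Ω
  Z3: Z = jωL = j·1.257e+04·0.0151 = 0 + j189.8 Ω
Step 3 — With the output port shorted to ground, the output series arm Z2 runs from the junction to ground; the shunt arm Z3 also runs from the junction to ground. They appear in parallel: Z3 || Z2 = 0 + j23.26 Ω.
Step 4 — Series with input arm Z1: Z_in = Z1 + (Z3 || Z2) = 0 - j1761 Ω = 1761∠-90.0° Ω.
Step 5 — Source phasor: V = 9.54∠90.0° V = 0 + j9.54 V.
Step 6 — Current: I = V / Z = -0.005417 A = 0.005417∠180.0° A.
Step 7 — Complex power: S = V·I* = 0 - j0.05168 VA.
Step 8 — Real power: P = Re(S) = 0 W.
Step 9 — Reactive power: Q = Im(S) = -0.05168 VAR.
Step 10 — Apparent power: |S| = 0.05168 VA.
Step 11 — Power factor: PF = P/|S| = 0 (leading).

(a) P = 0 W  (b) Q = -0.05168 VAR  (c) S = 0.05168 VA  (d) PF = 0 (leading)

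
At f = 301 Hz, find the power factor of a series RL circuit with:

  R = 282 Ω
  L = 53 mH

Step 1 — Angular frequency: ω = 2π·f = 2π·301 = 1891 rad/s.
Step 2 — Component impedances:
  R: Z = R = 282 Ω
  L: Z = jωL = j·1891·0.053 = 0 + j100.2 Ω
Step 3 — Series combination: Z_total = R + L = 282 + j100.2 Ω = 299.3∠19.6° Ω.
Step 4 — Power factor: PF = cos(φ) = Re(Z)/|Z| = 282/299.3 = 0.9422.
Step 5 — Type: Im(Z) = 100.2 ⇒ lagging (phase φ = 19.6°).

PF = 0.9422 (lagging, φ = 19.6°)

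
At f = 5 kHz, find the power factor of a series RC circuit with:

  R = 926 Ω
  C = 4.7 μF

Step 1 — Angular frequency: ω = 2π·f = 2π·5000 = 3.142e+04 rad/s.
Step 2 — Component impedances:
  R: Z = R = 926 Ω
  C: Z = 1/(jωC) = -j/(ω·C) = 0 - j6.773 Ω
Step 3 — Series combination: Z_total = R + C = 926 - j6.773 Ω = 926∠-0.4° Ω.
Step 4 — Power factor: PF = cos(φ) = Re(Z)/|Z| = 926/926 = 1.
Step 5 — Type: Im(Z) = -6.773 ⇒ leading (phase φ = -0.4°).

PF = 1 (leading, φ = -0.4°)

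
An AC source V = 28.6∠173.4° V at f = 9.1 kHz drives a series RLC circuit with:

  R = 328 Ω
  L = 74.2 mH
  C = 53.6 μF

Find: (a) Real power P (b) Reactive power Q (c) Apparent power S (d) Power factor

Step 1 — Angular frequency: ω = 2π·f = 2π·9100 = 5.718e+04 rad/s.
Step 2 — Component impedances:
  R: Z = R = 328 Ω
  L: Z = jωL = j·5.718e+04·0.0742 = 0 + j4243 Ω
  C: Z = 1/(jωC) = -j/(ω·C) = 0 - j0.3263 Ω
Step 3 — Series combination: Z_total = R + L + C = 328 + j4242 Ω = 4255∠85.6° Ω.
Step 4 — Source phasor: V = 28.6∠173.4° V = -28.41 + j3.287 V.
Step 5 — Current: I = V / Z = 0.0002555 + j0.006717 A = 0.006722∠87.8° A.
Step 6 — Complex power: S = V·I* = 0.01482 + j0.1917 VA.
Step 7 — Real power: P = Re(S) = 0.01482 W.
Step 8 — Reactive power: Q = Im(S) = 0.1917 VAR.
Step 9 — Apparent power: |S| = 0.1922 VA.
Step 10 — Power factor: PF = P/|S| = 0.07709 (lagging).

(a) P = 0.01482 W  (b) Q = 0.1917 VAR  (c) S = 0.1922 VA  (d) PF = 0.07709 (lagging)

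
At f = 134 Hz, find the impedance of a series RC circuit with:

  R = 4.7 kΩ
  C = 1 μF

Step 1 — Angular frequency: ω = 2π·f = 2π·134 = 841.9 rad/s.
Step 2 — Component impedances:
  R: Z = R = 4700 Ω
  C: Z = 1/(jωC) = -j/(ω·C) = 0 - j1188 Ω
Step 3 — Series combination: Z_total = R + C = 4700 - j1188 Ω = 4848∠-14.2° Ω.

Z = 4700 - j1188 Ω = 4848∠-14.2° Ω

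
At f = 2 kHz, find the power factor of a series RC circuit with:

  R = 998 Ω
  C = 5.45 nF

Step 1 — Angular frequency: ω = 2π·f = 2π·2000 = 1.257e+04 rad/s.
Step 2 — Component impedances:
  R: Z = R = 998 Ω
  C: Z = 1/(jωC) = -j/(ω·C) = 0 - j1.46e+04 Ω
Step 3 — Series combination: Z_total = R + C = 998 - j1.46e+04 Ω = 1.464e+04∠-86.1° Ω.
Step 4 — Power factor: PF = cos(φ) = Re(Z)/|Z| = 998/14635 = 0.06819.
Step 5 — Type: Im(Z) = -1.46e+04 ⇒ leading (phase φ = -86.1°).

PF = 0.06819 (leading, φ = -86.1°)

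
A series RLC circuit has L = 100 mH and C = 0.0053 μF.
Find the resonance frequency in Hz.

Step 1 — Resonance condition Im(Z)=0 gives ω₀ = 1/√(LC).
Step 2 — ω₀ = 1/√(0.1·5.3e-09) = 4.344e+04 rad/s.
Step 3 — f₀ = ω₀/(2π) = 6913 Hz.

f₀ = 6913 Hz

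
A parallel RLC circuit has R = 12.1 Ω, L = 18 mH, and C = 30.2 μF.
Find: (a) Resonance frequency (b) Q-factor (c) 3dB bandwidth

Step 1 — Resonance: ω₀ = 1/√(LC) = 1/√(0.018·3.02e-05) = 1356 rad/s.
Step 2 — f₀ = ω₀/(2π) = 215.9 Hz.
Step 3 — Parallel Q: Q = R/(ω₀L) = 12.1/(1356·0.018) = 0.4956.
Step 4 — Bandwidth: Δω = ω₀/Q = 2737 rad/s; BW = Δω/(2π) = 435.5 Hz.

(a) f₀ = 215.9 Hz  (b) Q = 0.4956  (c) BW = 435.5 Hz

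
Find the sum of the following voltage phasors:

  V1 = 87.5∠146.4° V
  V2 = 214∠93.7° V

Step 1 — Convert each phasor to rectangular form:
  V1 = 87.5·(cos(146.4°) + j·sin(146.4°)) = -72.88 + j48.42 V
  V2 = 214·(cos(93.7°) + j·sin(93.7°)) = -13.81 + j213.6 V
Step 2 — Sum components: V_total = -86.69 + j262 V.
Step 3 — Convert to polar: |V_total| = 275.9 V, ∠V_total = 108.3°.

V_total = 275.9∠108.3° V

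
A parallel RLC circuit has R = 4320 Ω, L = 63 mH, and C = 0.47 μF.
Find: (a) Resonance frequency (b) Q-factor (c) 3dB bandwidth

Step 1 — Resonance: ω₀ = 1/√(LC) = 1/√(0.063·4.7e-07) = 5811 rad/s.
Step 2 — f₀ = ω₀/(2π) = 924.9 Hz.
Step 3 — Parallel Q: Q = R/(ω₀L) = 4320/(5811·0.063) = 11.8.
Step 4 — Bandwidth: Δω = ω₀/Q = 492.5 rad/s; BW = Δω/(2π) = 78.39 Hz.

(a) f₀ = 924.9 Hz  (b) Q = 11.8  (c) BW = 78.39 Hz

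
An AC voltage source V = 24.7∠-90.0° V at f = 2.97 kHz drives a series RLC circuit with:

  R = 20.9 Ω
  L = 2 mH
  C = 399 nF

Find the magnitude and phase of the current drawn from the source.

Step 1 — Angular frequency: ω = 2π·f = 2π·2970 = 1.866e+04 rad/s.
Step 2 — Component impedances:
  R: Z = R = 20.9 Ω
  L: Z = jωL = j·1.866e+04·0.002 = 0 + j37.32 Ω
  C: Z = 1/(jωC) = -j/(ω·C) = 0 - j134.3 Ω
Step 3 — Series combination: Z_total = R + L + C = 20.9 - j96.98 Ω = 99.21∠-77.8° Ω.
Step 4 — Source phasor: V = 24.7∠-90.0° V = 0 - j24.7 V.
Step 5 — Ohm's law: I = V / Z_total = (0 - j24.7) / (20.9 - j96.98) = 0.2434 - j0.05245 A.
Step 6 — Convert to polar: |I| = 0.249 A, ∠I = -12.2°.

I = 0.249∠-12.2° A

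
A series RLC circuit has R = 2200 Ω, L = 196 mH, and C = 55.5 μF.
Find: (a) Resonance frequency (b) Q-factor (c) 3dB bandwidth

Step 1 — Resonance condition Im(Z)=0 gives ω₀ = 1/√(LC).
Step 2 — ω₀ = 1/√(0.196·5.55e-05) = 303.2 rad/s.
Step 3 — f₀ = ω₀/(2π) = 48.26 Hz.
Step 4 — Series Q: Q = ω₀L/R = 303.2·0.196/2200 = 0.02701.
Step 5 — 3dB bandwidth: Δω = ω₀/Q = 1.122e+04 rad/s; BW = Δω/(2π) = 1786 Hz.

(a) f₀ = 48.26 Hz  (b) Q = 0.02701  (c) BW = 1786 Hz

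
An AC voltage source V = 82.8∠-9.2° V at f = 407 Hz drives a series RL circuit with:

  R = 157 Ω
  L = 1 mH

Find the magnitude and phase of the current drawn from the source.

Step 1 — Angular frequency: ω = 2π·f = 2π·407 = 2557 rad/s.
Step 2 — Component impedances:
  R: Z = R = 157 Ω
  L: Z = jωL = j·2557·0.001 = 0 + j2.557 Ω
Step 3 — Series combination: Z_total = R + L = 157 + j2.557 Ω = 157∠0.9° Ω.
Step 4 — Source phasor: V = 82.8∠-9.2° V = 81.73 - j13.24 V.
Step 5 — Ohm's law: I = V / Z_total = (81.73 - j13.24) / (157 + j2.557) = 0.5191 - j0.09277 A.
Step 6 — Convert to polar: |I| = 0.5273 A, ∠I = -10.1°.

I = 0.5273∠-10.1° A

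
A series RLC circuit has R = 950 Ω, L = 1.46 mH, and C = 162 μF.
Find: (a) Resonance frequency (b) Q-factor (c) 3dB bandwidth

Step 1 — Resonance: ω₀ = 1/√(LC) = 1/√(0.00146·0.000162) = 2056 rad/s.
Step 2 — f₀ = ω₀/(2π) = 327.3 Hz.
Step 3 — Series Q: Q = ω₀L/R = 2056·0.00146/950 = 0.00316.
Step 4 — Bandwidth: Δω = ω₀/Q = 6.507e+05 rad/s; BW = Δω/(2π) = 1.036e+05 Hz.

(a) f₀ = 327.3 Hz  (b) Q = 0.00316  (c) BW = 1.036e+05 Hz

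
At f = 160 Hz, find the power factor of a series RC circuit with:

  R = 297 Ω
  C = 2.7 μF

Step 1 — Angular frequency: ω = 2π·f = 2π·160 = 1005 rad/s.
Step 2 — Component impedances:
  R: Z = R = 297 Ω
  C: Z = 1/(jωC) = -j/(ω·C) = 0 - j368.4 Ω
Step 3 — Series combination: Z_total = R + C = 297 - j368.4 Ω = 473.2∠-51.1° Ω.
Step 4 — Power factor: PF = cos(φ) = Re(Z)/|Z| = 297/473.2 = 0.6276.
Step 5 — Type: Im(Z) = -368.4 ⇒ leading (phase φ = -51.1°).

PF = 0.6276 (leading, φ = -51.1°)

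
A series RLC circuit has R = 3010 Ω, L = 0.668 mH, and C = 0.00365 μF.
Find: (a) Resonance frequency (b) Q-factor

Step 1 — Resonance condition Im(Z)=0 gives ω₀ = 1/√(LC).
Step 2 — ω₀ = 1/√(0.000668·3.65e-09) = 6.404e+05 rad/s.
Step 3 — f₀ = ω₀/(2π) = 1.019e+05 Hz.
Step 4 — Series Q: Q = ω₀L/R = 6.404e+05·0.000668/3010 = 0.1421.

(a) f₀ = 1.019e+05 Hz  (b) Q = 0.1421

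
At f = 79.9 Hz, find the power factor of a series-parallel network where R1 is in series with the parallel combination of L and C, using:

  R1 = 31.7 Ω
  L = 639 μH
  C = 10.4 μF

Step 1 — Angular frequency: ω = 2π·f = 2π·79.9 = 502 rad/s.
Step 2 — Component impedances:
  R1: Z = R = 31.7 Ω
  L: Z = jωL = j·502·0.000639 = 0 + j0.3208 Ω
  C: Z = 1/(jωC) = -j/(ω·C) = 0 - j191.5 Ω
Step 3 — Parallel branch: L || C = 1/(1/L + 1/C) = 0 + j0.3213 Ω.
Step 4 — Series with R1: Z_total = R1 + (L || C) = 31.7 + j0.3213 Ω = 31.7∠0.6° Ω.
Step 5 — Power factor: PF = cos(φ) = Re(Z)/|Z| = 31.7/31.702 = 0.9999.
Step 6 — Type: Im(Z) = 0.3213 ⇒ lagging (phase φ = 0.6°).

PF = 0.9999 (lagging, φ = 0.6°)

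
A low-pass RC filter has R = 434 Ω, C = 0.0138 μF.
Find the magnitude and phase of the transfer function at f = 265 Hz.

Step 1 — Angular frequency: ω = 2π·265 = 1665 rad/s.
Step 2 — Transfer function: H(jω) = 1/(1 + jωRC).
Step 3 — Denominator: 1 + jωRC = 1 + j·1665·434·1.38e-08 = 1 + j0.009972.
Step 4 — H = 0.9999 - j0.009971.
Step 5 — Magnitude: |H| = 1 (-0.0 dB); phase: φ = -0.6°.

|H| = 1 (-0.0 dB), φ = -0.6°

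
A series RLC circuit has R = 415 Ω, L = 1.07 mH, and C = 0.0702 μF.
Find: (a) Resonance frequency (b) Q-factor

Step 1 — Resonance condition Im(Z)=0 gives ω₀ = 1/√(LC).
Step 2 — ω₀ = 1/√(0.00107·7.02e-08) = 1.154e+05 rad/s.
Step 3 — f₀ = ω₀/(2π) = 1.836e+04 Hz.
Step 4 — Series Q: Q = ω₀L/R = 1.154e+05·0.00107/415 = 0.2975.

(a) f₀ = 1.836e+04 Hz  (b) Q = 0.2975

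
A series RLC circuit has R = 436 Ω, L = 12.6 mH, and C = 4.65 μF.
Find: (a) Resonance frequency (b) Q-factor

Step 1 — Resonance condition Im(Z)=0 gives ω₀ = 1/√(LC).
Step 2 — ω₀ = 1/√(0.0126·4.65e-06) = 4131 rad/s.
Step 3 — f₀ = ω₀/(2π) = 657.5 Hz.
Step 4 — Series Q: Q = ω₀L/R = 4131·0.0126/436 = 0.1194.

(a) f₀ = 657.5 Hz  (b) Q = 0.1194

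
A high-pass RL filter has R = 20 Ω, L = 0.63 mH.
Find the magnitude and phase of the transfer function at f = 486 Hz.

Step 1 — Angular frequency: ω = 2π·486 = 3054 rad/s.
Step 2 — Transfer function: H(jω) = jωL/(R + jωL).
Step 3 — Numerator jωL = j·1.924; denominator R + jωL = 20 + j1.924.
Step 4 — H = 0.009168 + j0.09531.
Step 5 — Magnitude: |H| = 0.09575 (-20.4 dB); phase: φ = 84.5°.

|H| = 0.09575 (-20.4 dB), φ = 84.5°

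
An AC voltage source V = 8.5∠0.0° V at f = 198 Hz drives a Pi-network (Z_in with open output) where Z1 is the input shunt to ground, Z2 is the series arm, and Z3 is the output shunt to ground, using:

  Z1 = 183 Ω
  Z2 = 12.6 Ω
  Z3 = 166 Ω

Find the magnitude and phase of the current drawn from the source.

Step 1 — Angular frequency: ω = 2π·f = 2π·198 = 1244 rad/s.
Step 2 — Component impedances:
  Z1: Z = R = 183 Ω
  Z2: Z = R = 12.6 Ω
  Z3: Z = R = 166 Ω
Step 3 — With open output, the series arm Z2 and the output shunt Z3 appear in series to ground: Z2 + Z3 = 178.6 Ω.
Step 4 — Parallel with input shunt Z1: Z_in = Z1 || (Z2 + Z3) = 90.39 Ω = 90.39∠0.0° Ω.
Step 5 — Source phasor: V = 8.5∠0.0° V = 8.5 V.
Step 6 — Ohm's law: I = V / Z_total = (8.5) / (90.39) = 0.09404 A.
Step 7 — Convert to polar: |I| = 0.09404 A, ∠I = 0.0°.

I = 0.09404∠0.0° A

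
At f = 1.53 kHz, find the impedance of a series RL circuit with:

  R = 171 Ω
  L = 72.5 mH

Step 1 — Angular frequency: ω = 2π·f = 2π·1530 = 9613 rad/s.
Step 2 — Component impedances:
  R: Z = R = 171 Ω
  L: Z = jωL = j·9613·0.0725 = 0 + j697 Ω
Step 3 — Series combination: Z_total = R + L = 171 + j697 Ω = 717.6∠76.2° Ω.

Z = 171 + j697 Ω = 717.6∠76.2° Ω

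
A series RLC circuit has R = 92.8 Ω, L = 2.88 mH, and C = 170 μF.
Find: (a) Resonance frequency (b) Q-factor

Step 1 — Resonance condition Im(Z)=0 gives ω₀ = 1/√(LC).
Step 2 — ω₀ = 1/√(0.00288·0.00017) = 1429 rad/s.
Step 3 — f₀ = ω₀/(2π) = 227.5 Hz.
Step 4 — Series Q: Q = ω₀L/R = 1429·0.00288/92.8 = 0.04435.

(a) f₀ = 227.5 Hz  (b) Q = 0.04435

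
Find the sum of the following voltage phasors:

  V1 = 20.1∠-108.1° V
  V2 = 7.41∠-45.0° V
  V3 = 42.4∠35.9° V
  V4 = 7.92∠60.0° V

Step 1 — Convert each phasor to rectangular form:
  V1 = 20.1·(cos(-108.1°) + j·sin(-108.1°)) = -6.245 - j19.11 V
  V2 = 7.41·(cos(-45.0°) + j·sin(-45.0°)) = 5.24 - j5.24 V
  V3 = 42.4·(cos(35.9°) + j·sin(35.9°)) = 34.35 + j24.86 V
  V4 = 7.92·(cos(60.0°) + j·sin(60.0°)) = 3.96 + j6.859 V
Step 2 — Sum components: V_total = 37.3 + j7.376 V.
Step 3 — Convert to polar: |V_total| = 38.02 V, ∠V_total = 11.2°.

V_total = 38.02∠11.2° V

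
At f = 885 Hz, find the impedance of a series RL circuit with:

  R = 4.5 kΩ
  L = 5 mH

Step 1 — Angular frequency: ω = 2π·f = 2π·885 = 5561 rad/s.
Step 2 — Component impedances:
  R: Z = R = 4500 Ω
  L: Z = jωL = j·5561·0.005 = 0 + j27.8 Ω
Step 3 — Series combination: Z_total = R + L = 4500 + j27.8 Ω = 4500∠0.4° Ω.

Z = 4500 + j27.8 Ω = 4500∠0.4° Ω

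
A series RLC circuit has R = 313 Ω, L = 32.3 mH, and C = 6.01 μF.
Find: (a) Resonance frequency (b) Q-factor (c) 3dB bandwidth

Step 1 — Resonance condition Im(Z)=0 gives ω₀ = 1/√(LC).
Step 2 — ω₀ = 1/√(0.0323·6.01e-06) = 2270 rad/s.
Step 3 — f₀ = ω₀/(2π) = 361.2 Hz.
Step 4 — Series Q: Q = ω₀L/R = 2270·0.0323/313 = 0.2342.
Step 5 — 3dB bandwidth: Δω = ω₀/Q = 9690 rad/s; BW = Δω/(2π) = 1542 Hz.

(a) f₀ = 361.2 Hz  (b) Q = 0.2342  (c) BW = 1542 Hz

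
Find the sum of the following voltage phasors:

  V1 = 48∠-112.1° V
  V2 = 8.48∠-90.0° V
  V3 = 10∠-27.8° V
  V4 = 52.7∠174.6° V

Step 1 — Convert each phasor to rectangular form:
  V1 = 48·(cos(-112.1°) + j·sin(-112.1°)) = -18.06 - j44.47 V
  V2 = 8.48·(cos(-90.0°) + j·sin(-90.0°)) = 0 - j8.48 V
  V3 = 10·(cos(-27.8°) + j·sin(-27.8°)) = 8.846 - j4.664 V
  V4 = 52.7·(cos(174.6°) + j·sin(174.6°)) = -52.47 + j4.96 V
Step 2 — Sum components: V_total = -61.68 - j52.66 V.
Step 3 — Convert to polar: |V_total| = 81.1 V, ∠V_total = -139.5°.

V_total = 81.1∠-139.5° V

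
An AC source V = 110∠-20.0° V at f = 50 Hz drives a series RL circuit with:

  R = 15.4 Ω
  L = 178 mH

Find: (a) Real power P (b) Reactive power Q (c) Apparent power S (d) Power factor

Step 1 — Angular frequency: ω = 2π·f = 2π·50 = 314.2 rad/s.
Step 2 — Component impedances:
  R: Z = R = 15.4 Ω
  L: Z = jωL = j·314.2·0.178 = 0 + j55.92 Ω
Step 3 — Series combination: Z_total = R + L = 15.4 + j55.92 Ω = 58∠74.6° Ω.
Step 4 — Source phasor: V = 110∠-20.0° V = 103.4 - j37.62 V.
Step 5 — Current: I = V / Z = -0.1522 - j1.89 A = 1.896∠-94.6° A.
Step 6 — Complex power: S = V·I* = 55.39 + j201.1 VA.
Step 7 — Real power: P = Re(S) = 55.39 W.
Step 8 — Reactive power: Q = Im(S) = 201.1 VAR.
Step 9 — Apparent power: |S| = 208.6 VA.
Step 10 — Power factor: PF = P/|S| = 0.2655 (lagging).

(a) P = 55.39 W  (b) Q = 201.1 VAR  (c) S = 208.6 VA  (d) PF = 0.2655 (lagging)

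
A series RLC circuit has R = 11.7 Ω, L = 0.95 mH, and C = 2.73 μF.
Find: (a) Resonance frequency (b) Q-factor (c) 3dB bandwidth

Step 1 — Resonance condition Im(Z)=0 gives ω₀ = 1/√(LC).
Step 2 — ω₀ = 1/√(0.00095·2.73e-06) = 1.964e+04 rad/s.
Step 3 — f₀ = ω₀/(2π) = 3125 Hz.
Step 4 — Series Q: Q = ω₀L/R = 1.964e+04·0.00095/11.7 = 1.594.
Step 5 — 3dB bandwidth: Δω = ω₀/Q = 1.232e+04 rad/s; BW = Δω/(2π) = 1960 Hz.

(a) f₀ = 3125 Hz  (b) Q = 1.594  (c) BW = 1960 Hz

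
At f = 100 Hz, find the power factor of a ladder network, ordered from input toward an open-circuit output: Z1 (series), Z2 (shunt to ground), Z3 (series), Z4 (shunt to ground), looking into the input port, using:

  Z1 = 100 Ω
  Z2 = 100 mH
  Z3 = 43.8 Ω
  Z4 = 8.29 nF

Step 1 — Angular frequency: ω = 2π·f = 2π·100 = 628.3 rad/s.
Step 2 — Component impedances:
  Z1: Z = R = 100 Ω
  Z2: Z = jωL = j·628.3·0.1 = 0 + j62.83 Ω
  Z3: Z = R = 43.8 Ω
  Z4: Z = 1/(jωC) = -j/(ω·C) = 0 - j1.92e+05 Ω
Step 3 — Ladder network (open output): work backward from the far end, alternating series and parallel combinations. Z_in = 100 + j62.85 Ω = 118.1∠32.2° Ω.
Step 4 — Power factor: PF = cos(φ) = Re(Z)/|Z| = 100/118.1 = 0.8467.
Step 5 — Type: Im(Z) = 62.85 ⇒ lagging (phase φ = 32.2°).

PF = 0.8467 (lagging, φ = 32.2°)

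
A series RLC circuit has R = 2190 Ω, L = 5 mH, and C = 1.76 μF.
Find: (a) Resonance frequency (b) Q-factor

Step 1 — Resonance condition Im(Z)=0 gives ω₀ = 1/√(LC).
Step 2 — ω₀ = 1/√(0.005·1.76e-06) = 1.066e+04 rad/s.
Step 3 — f₀ = ω₀/(2π) = 1697 Hz.
Step 4 — Series Q: Q = ω₀L/R = 1.066e+04·0.005/2190 = 0.02434.

(a) f₀ = 1697 Hz  (b) Q = 0.02434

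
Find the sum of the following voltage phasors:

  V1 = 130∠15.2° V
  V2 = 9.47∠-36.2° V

Step 1 — Convert each phasor to rectangular form:
  V1 = 130·(cos(15.2°) + j·sin(15.2°)) = 125.5 + j34.08 V
  V2 = 9.47·(cos(-36.2°) + j·sin(-36.2°)) = 7.642 - j5.593 V
Step 2 — Sum components: V_total = 133.1 + j28.49 V.
Step 3 — Convert to polar: |V_total| = 136.1 V, ∠V_total = 12.1°.

V_total = 136.1∠12.1° V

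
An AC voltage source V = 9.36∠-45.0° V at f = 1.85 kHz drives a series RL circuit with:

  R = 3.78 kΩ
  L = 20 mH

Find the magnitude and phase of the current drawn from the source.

Step 1 — Angular frequency: ω = 2π·f = 2π·1850 = 1.162e+04 rad/s.
Step 2 — Component impedances:
  R: Z = R = 3780 Ω
  L: Z = jωL = j·1.162e+04·0.02 = 0 + j232.5 Ω
Step 3 — Series combination: Z_total = R + L = 3780 + j232.5 Ω = 3787∠3.5° Ω.
Step 4 — Source phasor: V = 9.36∠-45.0° V = 6.619 - j6.619 V.
Step 5 — Ohm's law: I = V / Z_total = (6.619 - j6.619) / (3780 + j232.5) = 0.001637 - j0.001852 A.
Step 6 — Convert to polar: |I| = 0.002472 A, ∠I = -48.5°.

I = 0.002472∠-48.5° A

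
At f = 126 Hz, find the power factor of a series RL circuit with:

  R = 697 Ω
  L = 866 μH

Step 1 — Angular frequency: ω = 2π·f = 2π·126 = 791.7 rad/s.
Step 2 — Component impedances:
  R: Z = R = 697 Ω
  L: Z = jωL = j·791.7·0.000866 = 0 + j0.6856 Ω
Step 3 — Series combination: Z_total = R + L = 697 + j0.6856 Ω = 697∠0.1° Ω.
Step 4 — Power factor: PF = cos(φ) = Re(Z)/|Z| = 697/697 = 1.
Step 5 — Type: Im(Z) = 0.6856 ⇒ lagging (phase φ = 0.1°).

PF = 1 (lagging, φ = 0.1°)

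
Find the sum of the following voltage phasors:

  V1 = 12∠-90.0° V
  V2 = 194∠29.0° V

Step 1 — Convert each phasor to rectangular form:
  V1 = 12·(cos(-90.0°) + j·sin(-90.0°)) = 0 - j12 V
  V2 = 194·(cos(29.0°) + j·sin(29.0°)) = 169.7 + j94.05 V
Step 2 — Sum components: V_total = 169.7 + j82.05 V.
Step 3 — Convert to polar: |V_total| = 188.5 V, ∠V_total = 25.8°.

V_total = 188.5∠25.8° V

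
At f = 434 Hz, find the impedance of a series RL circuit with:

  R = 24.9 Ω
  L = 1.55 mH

Step 1 — Angular frequency: ω = 2π·f = 2π·434 = 2727 rad/s.
Step 2 — Component impedances:
  R: Z = R = 24.9 Ω
  L: Z = jωL = j·2727·0.00155 = 0 + j4.227 Ω
Step 3 — Series combination: Z_total = R + L = 24.9 + j4.227 Ω = 25.26∠9.6° Ω.

Z = 24.9 + j4.227 Ω = 25.26∠9.6° Ω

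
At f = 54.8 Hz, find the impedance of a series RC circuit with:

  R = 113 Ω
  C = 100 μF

Step 1 — Angular frequency: ω = 2π·f = 2π·54.8 = 344.3 rad/s.
Step 2 — Component impedances:
  R: Z = R = 113 Ω
  C: Z = 1/(jωC) = -j/(ω·C) = 0 - j29.04 Ω
Step 3 — Series combination: Z_total = R + C = 113 - j29.04 Ω = 116.7∠-14.4° Ω.

Z = 113 - j29.04 Ω = 116.7∠-14.4° Ω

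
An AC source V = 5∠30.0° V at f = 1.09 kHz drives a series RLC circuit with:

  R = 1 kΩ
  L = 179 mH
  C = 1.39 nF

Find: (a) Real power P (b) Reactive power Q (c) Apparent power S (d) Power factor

Step 1 — Angular frequency: ω = 2π·f = 2π·1090 = 6849 rad/s.
Step 2 — Component impedances:
  R: Z = R = 1000 Ω
  L: Z = jωL = j·6849·0.179 = 0 + j1226 Ω
  C: Z = 1/(jωC) = -j/(ω·C) = 0 - j1.05e+05 Ω
Step 3 — Series combination: Z_total = R + L + C = 1000 - j1.038e+05 Ω = 1.038e+05∠-89.4° Ω.
Step 4 — Source phasor: V = 5∠30.0° V = 4.33 + j2.5 V.
Step 5 — Current: I = V / Z = -2.368e-05 + j4.194e-05 A = 4.816e-05∠119.4° A.
Step 6 — Complex power: S = V·I* = 2.319e-06 - j0.0002408 VA.
Step 7 — Real power: P = Re(S) = 2.319e-06 W.
Step 8 — Reactive power: Q = Im(S) = -0.0002408 VAR.
Step 9 — Apparent power: |S| = 0.0002408 VA.
Step 10 — Power factor: PF = P/|S| = 0.009632 (leading).

(a) P = 2.319e-06 W  (b) Q = -0.0002408 VAR  (c) S = 0.0002408 VA  (d) PF = 0.009632 (leading)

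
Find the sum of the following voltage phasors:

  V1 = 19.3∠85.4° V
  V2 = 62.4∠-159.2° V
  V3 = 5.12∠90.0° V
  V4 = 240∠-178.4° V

Step 1 — Convert each phasor to rectangular form:
  V1 = 19.3·(cos(85.4°) + j·sin(85.4°)) = 1.548 + j19.24 V
  V2 = 62.4·(cos(-159.2°) + j·sin(-159.2°)) = -58.33 - j22.16 V
  V3 = 5.12·(cos(90.0°) + j·sin(90.0°)) = 0 + j5.12 V
  V4 = 240·(cos(-178.4°) + j·sin(-178.4°)) = -239.9 - j6.701 V
Step 2 — Sum components: V_total = -296.7 - j4.502 V.
Step 3 — Convert to polar: |V_total| = 296.7 V, ∠V_total = -179.1°.

V_total = 296.7∠-179.1° V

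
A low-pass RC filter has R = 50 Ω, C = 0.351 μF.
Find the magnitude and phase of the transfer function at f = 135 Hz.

Step 1 — Angular frequency: ω = 2π·135 = 848.2 rad/s.
Step 2 — Transfer function: H(jω) = 1/(1 + jωRC).
Step 3 — Denominator: 1 + jωRC = 1 + j·848.2·50·3.51e-07 = 1 + j0.01489.
Step 4 — H = 0.9998 - j0.01488.
Step 5 — Magnitude: |H| = 0.9999 (-0.0 dB); phase: φ = -0.9°.

|H| = 0.9999 (-0.0 dB), φ = -0.9°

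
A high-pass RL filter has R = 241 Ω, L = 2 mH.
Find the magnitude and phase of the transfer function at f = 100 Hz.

Step 1 — Angular frequency: ω = 2π·100 = 628.3 rad/s.
Step 2 — Transfer function: H(jω) = jωL/(R + jωL).
Step 3 — Numerator jωL = j·1.257; denominator R + jωL = 241 + j1.257.
Step 4 — H = 2.719e-05 + j0.005214.
Step 5 — Magnitude: |H| = 0.005214 (-45.7 dB); phase: φ = 89.7°.

|H| = 0.005214 (-45.7 dB), φ = 89.7°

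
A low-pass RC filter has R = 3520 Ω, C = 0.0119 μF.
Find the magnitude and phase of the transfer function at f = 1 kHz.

Step 1 — Angular frequency: ω = 2π·1000 = 6283 rad/s.
Step 2 — Transfer function: H(jω) = 1/(1 + jωRC).
Step 3 — Denominator: 1 + jωRC = 1 + j·6283·3520·1.19e-08 = 1 + j0.2632.
Step 4 — H = 0.9352 - j0.2461.
Step 5 — Magnitude: |H| = 0.9671 (-0.3 dB); phase: φ = -14.7°.

|H| = 0.9671 (-0.3 dB), φ = -14.7°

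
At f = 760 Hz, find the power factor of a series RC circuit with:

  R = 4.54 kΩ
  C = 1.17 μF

Step 1 — Angular frequency: ω = 2π·f = 2π·760 = 4775 rad/s.
Step 2 — Component impedances:
  R: Z = R = 4540 Ω
  C: Z = 1/(jωC) = -j/(ω·C) = 0 - j179 Ω
Step 3 — Series combination: Z_total = R + C = 4540 - j179 Ω = 4544∠-2.3° Ω.
Step 4 — Power factor: PF = cos(φ) = Re(Z)/|Z| = 4540/4543.5 = 0.9992.
Step 5 — Type: Im(Z) = -179 ⇒ leading (phase φ = -2.3°).

PF = 0.9992 (leading, φ = -2.3°)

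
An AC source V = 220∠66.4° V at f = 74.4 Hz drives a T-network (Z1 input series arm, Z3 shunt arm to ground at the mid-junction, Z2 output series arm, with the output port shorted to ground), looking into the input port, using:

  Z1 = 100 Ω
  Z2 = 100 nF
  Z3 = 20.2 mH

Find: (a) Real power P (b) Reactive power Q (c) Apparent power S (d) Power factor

Step 1 — Angular frequency: ω = 2π·f = 2π·74.4 = 467.5 rad/s.
Step 2 — Component impedances:
  Z1: Z = R = 100 Ω
  Z2: Z = 1/(jωC) = -j/(ω·C) = 0 - j2.139e+04 Ω
  Z3: Z = jωL = j·467.5·0.0202 = 0 + j9.443 Ω
Step 3 — With the output port shorted to ground, the output series arm Z2 runs from the junction to ground; the shunt arm Z3 also runs from the junction to ground. They appear in parallel: Z3 || Z2 = 0 + j9.447 Ω.
Step 4 — Series with input arm Z1: Z_in = Z1 + (Z3 || Z2) = 100 + j9.447 Ω = 100.4∠5.4° Ω.
Step 5 — Source phasor: V = 220∠66.4° V = 88.08 + j201.6 V.
Step 6 — Current: I = V / Z = 1.062 + j1.916 A = 2.19∠61.0° A.
Step 7 — Complex power: S = V·I* = 479.7 + j45.32 VA.
Step 8 — Real power: P = Re(S) = 479.7 W.
Step 9 — Reactive power: Q = Im(S) = 45.32 VAR.
Step 10 — Apparent power: |S| = 481.9 VA.
Step 11 — Power factor: PF = P/|S| = 0.9956 (lagging).

(a) P = 479.7 W  (b) Q = 45.32 VAR  (c) S = 481.9 VA  (d) PF = 0.9956 (lagging)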